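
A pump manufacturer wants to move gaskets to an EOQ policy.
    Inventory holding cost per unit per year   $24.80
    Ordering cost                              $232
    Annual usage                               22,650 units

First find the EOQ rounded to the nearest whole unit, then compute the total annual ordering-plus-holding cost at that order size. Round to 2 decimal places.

$16,144.29

Q* = √(2·D·S / H) = √(2·22,650·232 / 24.8) = √423,774.2 ≈ 650.98 → Q = 651 units
Ordering: D/Q × S = 22,650/651 × $232 = $8,071.89
Holding:  Q/2 × H = 651/2 × $24.8 = $8,072.40
Total = $8,071.89 + $8,072.40 = $16,144.29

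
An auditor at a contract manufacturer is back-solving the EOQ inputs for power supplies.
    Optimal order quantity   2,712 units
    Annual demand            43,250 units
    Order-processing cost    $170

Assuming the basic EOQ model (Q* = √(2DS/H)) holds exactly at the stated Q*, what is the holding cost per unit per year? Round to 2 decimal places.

$2.00

From Q* = √(2DS/H) ⇒ Q*² = 2DS/H.
H = 2DS / Q² = 2 × 43,250 × 170 / 2,712² = 1.9993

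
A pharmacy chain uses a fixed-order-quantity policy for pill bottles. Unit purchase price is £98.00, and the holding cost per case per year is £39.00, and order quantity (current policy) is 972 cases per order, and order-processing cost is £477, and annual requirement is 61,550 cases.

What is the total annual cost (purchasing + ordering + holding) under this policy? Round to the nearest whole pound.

Annual ordering cost = (D/Q)·S = (61,550/972) × 477 = £30,205.09
Annual holding cost  = (Q/2)·H = (972/2) × 39 = £18,954.00
Purchase cost = D·C = 61,550 × 98 = £6,031,900.00
Total = £30,205.09 + £18,954.00 + £6,031,900.00 = £6,081,059.09

£6,081,059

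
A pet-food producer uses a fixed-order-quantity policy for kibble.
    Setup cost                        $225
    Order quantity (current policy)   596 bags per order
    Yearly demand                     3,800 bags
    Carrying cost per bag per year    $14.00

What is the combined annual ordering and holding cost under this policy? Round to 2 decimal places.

$5,606.56

Ordering: D/Q × S = 3,800/596 × $225 = $1,434.56
Holding:  Q/2 × H = 596/2 × $14 = $4,172.00
Total = $1,434.56 + $4,172.00 = $5,606.56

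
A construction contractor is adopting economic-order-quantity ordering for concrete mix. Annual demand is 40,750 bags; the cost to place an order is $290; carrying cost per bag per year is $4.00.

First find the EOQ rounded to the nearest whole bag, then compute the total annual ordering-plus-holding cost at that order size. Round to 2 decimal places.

$9,723.17

2DS/H = 2·40,750·290/4 = 5,908,750.00
EOQ = √5,908,750.00 ≈ 2,430.79 → Q = 2,431 bags
Orders/yr = 40,750/2,431 = 16.763; ordering cost = 16.763 × $290 = $4,861.17
Average inventory = 2,431/2 = 1215.5; holding cost = 1215.5 × $4 = $4,862.00
Total = $4,861.17 + $4,862.00 = $9,723.17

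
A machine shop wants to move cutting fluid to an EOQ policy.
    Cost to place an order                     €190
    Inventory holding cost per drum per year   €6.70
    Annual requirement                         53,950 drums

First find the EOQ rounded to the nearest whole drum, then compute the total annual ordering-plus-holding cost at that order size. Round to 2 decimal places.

€11,719.93

Optimal lot size Q* = (2 × 53,950 × €190 / €6.7)^½ ≈ 1,749.24 → Q = 1,749 drums
Annual ordering cost = (D/Q)·S = (53,950/1,749) × 190 = €5,860.78
Annual holding cost  = (Q/2)·H = (1,749/2) × 6.7 = €5,859.15
Total = €5,860.78 + €5,859.15 = €11,719.93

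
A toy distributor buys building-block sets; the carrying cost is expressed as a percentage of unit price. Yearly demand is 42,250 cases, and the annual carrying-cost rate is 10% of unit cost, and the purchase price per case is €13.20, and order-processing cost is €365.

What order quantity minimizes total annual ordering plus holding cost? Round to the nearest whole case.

4,834 cases

Carrying cost H = €13.2 × 10% = €1.3200/case/yr
EOQ = √(2DS/H) = √(2 × 42,250 × 365 / 1.32)
    = √(23,365,530.30) ≈ 4,833.79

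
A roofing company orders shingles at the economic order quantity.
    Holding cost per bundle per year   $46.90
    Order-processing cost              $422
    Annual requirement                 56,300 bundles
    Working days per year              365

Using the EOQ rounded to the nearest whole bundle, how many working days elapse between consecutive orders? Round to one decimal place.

EOQ = √(2DS/H) = √(2 × 56,300 × 422 / 46.9)
    = √(1,013,159.91) ≈ 1,006.56 → Q = 1,007 bundles
T = Q/D × 365 days = 1,007/56,300 × 365 = 6.529 days

6.5 days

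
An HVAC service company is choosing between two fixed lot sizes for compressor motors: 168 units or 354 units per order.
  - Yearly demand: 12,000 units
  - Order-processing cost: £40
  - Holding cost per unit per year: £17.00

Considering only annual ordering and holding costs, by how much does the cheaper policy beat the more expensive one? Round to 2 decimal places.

Annual cost at Q: ordering D·S/Q plus holding Q·H/2.
TC(168) = (12,000/168)×40 + (168/2)×17 = £4,285.14
TC(354) = (12,000/354)×40 + (354/2)×17 = £4,364.93
|ΔTC| = |£4,285.14 − £4,364.93| = £79.79

£79.79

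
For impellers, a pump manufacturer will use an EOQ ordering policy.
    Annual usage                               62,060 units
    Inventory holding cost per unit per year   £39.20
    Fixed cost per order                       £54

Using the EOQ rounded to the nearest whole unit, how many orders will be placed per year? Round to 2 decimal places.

150.27 orders per year

2DS/H = 2·62,060·54/39.2 = 170,981.63
EOQ = √170,981.63 ≈ 413.50 → Q = 413
Orders per year = D/Q = 62,060 / 413 = 150.266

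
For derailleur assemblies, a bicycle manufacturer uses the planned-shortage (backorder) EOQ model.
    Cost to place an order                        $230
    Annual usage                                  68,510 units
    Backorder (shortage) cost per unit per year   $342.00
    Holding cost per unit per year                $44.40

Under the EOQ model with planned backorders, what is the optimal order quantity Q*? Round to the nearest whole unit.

896 units

Basic EOQ = √(2·68,510·230/44.4) = 842.489
Backorder adjustment √((H+b)/b) = √((44.4+342)/342) = 1.0629
Q* = 842.489 × 1.0629 ≈ 895.51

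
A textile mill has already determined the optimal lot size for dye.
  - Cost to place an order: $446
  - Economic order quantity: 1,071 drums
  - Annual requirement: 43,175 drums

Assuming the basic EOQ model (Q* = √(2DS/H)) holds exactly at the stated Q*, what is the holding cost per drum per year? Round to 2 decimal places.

EOQ relation: Q² = 2DS/H, so rearrange for the unknown.
H = 2DS / Q² = 2 × 43,175 × 446 / 1,071² = 33.5752

$33.58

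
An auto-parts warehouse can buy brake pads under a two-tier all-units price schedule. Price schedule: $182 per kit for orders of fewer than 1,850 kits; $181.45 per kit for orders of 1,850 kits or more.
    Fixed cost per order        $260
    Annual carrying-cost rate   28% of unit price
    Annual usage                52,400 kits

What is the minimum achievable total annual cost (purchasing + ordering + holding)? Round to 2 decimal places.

$9,562,339.87

H₁ = 28%×$182 = $50.9600;  H₂ = 28%×$181.45 = $50.8060
EOQ₁ = √(2×52,400×260/50.9600) = 731.23  (< 1,850, feasible at tier 1)
EOQ₂ = √(2×52,400×260/50.8060) = 732.34  (< 1,850 → use Q = 1,850 at tier-2 price)
TC(tier 1 (EOQ₁), Q≈731.2) = $9,574,063.36
TC(tier 2, Q≈1,850.0) = $9,562,339.87
Minimum at tier 2: $9,562,339.87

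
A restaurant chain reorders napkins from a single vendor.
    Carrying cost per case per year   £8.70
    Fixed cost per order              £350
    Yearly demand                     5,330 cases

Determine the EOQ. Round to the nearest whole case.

Optimal lot size Q* = (2 × 5,330 × £350 / £8.7)^½ ≈ 654.87

655 cases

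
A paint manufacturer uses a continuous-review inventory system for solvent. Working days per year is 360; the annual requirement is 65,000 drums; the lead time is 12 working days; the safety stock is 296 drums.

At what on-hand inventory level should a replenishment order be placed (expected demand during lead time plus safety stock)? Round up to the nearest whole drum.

2,463 drums

Daily demand d = 65,000 / 360 = 180.556 drums/day
Demand during lead time = 180.556 × 12 = 2,166.67
Reorder point = 2,166.67 + 296 = 2,462.67 → round up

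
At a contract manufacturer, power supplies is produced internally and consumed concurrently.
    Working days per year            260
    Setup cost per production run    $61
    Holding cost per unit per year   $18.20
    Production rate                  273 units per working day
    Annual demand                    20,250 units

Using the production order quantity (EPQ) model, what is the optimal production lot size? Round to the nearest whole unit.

d = 20,250/260 = 77.8846 units/day;  effective holding cost H(1 − d/p) = 18.2·(1 − 77.8846/273) = 13.00769
Q* = √(2DS / H_eff) = √(2·20,250·61 / 13.00769) ≈ 435.81

436 units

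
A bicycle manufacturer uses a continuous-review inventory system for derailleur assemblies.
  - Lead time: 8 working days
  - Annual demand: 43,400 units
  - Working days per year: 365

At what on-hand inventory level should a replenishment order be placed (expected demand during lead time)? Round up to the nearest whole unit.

Daily demand d = 43,400 / 365 = 118.904 units/day
Demand during lead time = 118.904 × 8 = 951.23
Reorder point = 951.23 → round up

952 units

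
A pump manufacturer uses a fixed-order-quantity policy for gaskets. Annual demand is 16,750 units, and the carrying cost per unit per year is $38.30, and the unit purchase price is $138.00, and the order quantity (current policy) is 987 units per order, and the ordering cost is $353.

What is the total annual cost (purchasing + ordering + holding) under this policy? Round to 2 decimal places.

Ordering: D/Q × S = 16,750/987 × $353 = $5,990.63
Holding:  Q/2 × H = 987/2 × $38.3 = $18,901.05
Purchase cost = D·C = 16,750 × 138 = $2,311,500.00
Total = $5,990.63 + $18,901.05 + $2,311,500.00 = $2,336,391.68

$2,336,391.68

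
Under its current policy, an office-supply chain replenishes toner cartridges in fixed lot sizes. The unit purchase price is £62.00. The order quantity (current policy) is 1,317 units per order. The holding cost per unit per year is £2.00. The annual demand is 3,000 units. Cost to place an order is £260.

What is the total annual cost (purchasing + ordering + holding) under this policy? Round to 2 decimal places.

Annual ordering cost = (D/Q)·S = (3,000/1,317) × 260 = £592.26
Annual holding cost  = (Q/2)·H = (1,317/2) × 2 = £1,317.00
Purchase cost = D·C = 3,000 × 62 = £186,000.00
Total = £592.26 + £1,317.00 + £186,000.00 = £187,909.26

£187,909.26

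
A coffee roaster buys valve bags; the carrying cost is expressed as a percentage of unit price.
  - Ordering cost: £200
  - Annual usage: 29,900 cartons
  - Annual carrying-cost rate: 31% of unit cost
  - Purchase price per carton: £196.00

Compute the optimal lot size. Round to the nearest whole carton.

444 cartons

Carrying cost H = £196 × 31% = £60.7600/carton/yr
Optimal lot size Q* = (2 × 29,900 × £200 / £60.76)^½ ≈ 443.67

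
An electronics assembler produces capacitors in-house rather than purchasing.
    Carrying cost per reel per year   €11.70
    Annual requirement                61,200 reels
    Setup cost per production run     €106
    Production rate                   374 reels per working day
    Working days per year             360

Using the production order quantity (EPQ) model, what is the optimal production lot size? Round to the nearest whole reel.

1,426 reels

Daily demand d = 61,200/360 = 170.000; p = 374; 1 − d/p = 0.54545
EPQ = √(2DS / (H(1 − d/p)))
    = √(2 × 61,200 × 106 / (11.7 × 0.54545)) ≈ 1,425.84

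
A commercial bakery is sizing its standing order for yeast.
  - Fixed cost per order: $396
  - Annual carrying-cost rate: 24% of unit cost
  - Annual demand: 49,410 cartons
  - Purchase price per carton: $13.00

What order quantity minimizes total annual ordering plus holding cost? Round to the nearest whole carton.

Carrying cost H = $13 × 24% = $3.1200/carton/yr
EOQ = √(2DS/H) = √(2 × 49,410 × 396 / 3.12)
    = √(12,542,538.46) ≈ 3,541.54

3,542 cartons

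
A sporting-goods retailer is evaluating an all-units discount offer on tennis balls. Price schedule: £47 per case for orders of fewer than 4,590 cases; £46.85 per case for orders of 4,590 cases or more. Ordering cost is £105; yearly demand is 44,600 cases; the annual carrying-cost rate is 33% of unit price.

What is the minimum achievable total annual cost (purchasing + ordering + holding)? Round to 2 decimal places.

H₁ = 33%×£47 = £15.5100;  H₂ = 33%×£46.85 = £15.4605
EOQ₁ = √(2×44,600×105/15.5100) = 777.09  (< 4,590, feasible at tier 1)
EOQ₂ = √(2×44,600×105/15.4605) = 778.33  (< 4,590 → use Q = 4,590 at tier-2 price)
TC(tier 1 (EOQ₁), Q≈777.1) = £2,108,252.66
TC(tier 2, Q≈4,590.0) = £2,126,012.11
Minimum at tier 1 (EOQ₁): £2,108,252.66

£2,108,252.66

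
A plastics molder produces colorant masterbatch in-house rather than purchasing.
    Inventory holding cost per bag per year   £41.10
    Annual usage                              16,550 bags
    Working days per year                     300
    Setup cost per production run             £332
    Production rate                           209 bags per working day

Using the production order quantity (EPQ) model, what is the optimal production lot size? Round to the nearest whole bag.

d = 16,550/300 = 55.1667 bags/day;  effective holding cost H(1 − d/p) = 41.1·(1 − 55.1667/209) = 30.25144
Q* = √(2DS / H_eff) = √(2·16,550·332 / 30.25144) ≈ 602.71

603 bags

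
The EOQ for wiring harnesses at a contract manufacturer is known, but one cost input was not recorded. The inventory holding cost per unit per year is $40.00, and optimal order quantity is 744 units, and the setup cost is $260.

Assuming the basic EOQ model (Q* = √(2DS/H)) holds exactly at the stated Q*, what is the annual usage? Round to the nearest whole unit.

Since Q* = (2DS/H)^½, squaring gives Q*²·H = 2DS.
D = Q²H / (2S) = 744² × 40 / (2 × 260) = 42,579.69

42,580 units per year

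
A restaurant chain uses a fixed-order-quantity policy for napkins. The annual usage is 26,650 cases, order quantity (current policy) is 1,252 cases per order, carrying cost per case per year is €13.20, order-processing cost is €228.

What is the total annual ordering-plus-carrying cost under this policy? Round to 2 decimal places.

Orders/yr = 26,650/1,252 = 21.286; ordering cost = 21.286 × €228 = €4,853.19
Average inventory = 1,252/2 = 626; holding cost = 626 × €13.2 = €8,263.20
Total = €4,853.19 + €8,263.20 = €13,116.39

€13,116.39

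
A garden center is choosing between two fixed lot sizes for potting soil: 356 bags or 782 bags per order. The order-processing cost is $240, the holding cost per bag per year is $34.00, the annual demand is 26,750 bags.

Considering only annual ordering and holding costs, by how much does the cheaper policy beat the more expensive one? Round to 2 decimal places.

Annual cost at Q: ordering D·S/Q plus holding Q·H/2.
TC(356) = (26,750/356)×240 + (356/2)×34 = $24,085.71
TC(782) = (26,750/782)×240 + (782/2)×34 = $21,503.72
Cheaper: Q = 782.  Difference = $2,581.99

$2,581.99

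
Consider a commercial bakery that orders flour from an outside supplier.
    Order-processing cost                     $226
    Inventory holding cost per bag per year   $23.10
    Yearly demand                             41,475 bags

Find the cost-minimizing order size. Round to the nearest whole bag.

901 bags

2DS/H = 2·41,475·226/23.1 = 811,545.45
EOQ = √811,545.45 ≈ 900.86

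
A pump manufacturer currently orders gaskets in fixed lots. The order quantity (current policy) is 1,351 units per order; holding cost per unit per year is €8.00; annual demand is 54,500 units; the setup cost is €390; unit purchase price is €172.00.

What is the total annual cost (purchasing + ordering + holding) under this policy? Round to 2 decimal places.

€9,395,136.79

Orders/yr = 54,500/1,351 = 40.340; ordering cost = 40.340 × €390 = €15,732.79
Average inventory = 1,351/2 = 675.5; holding cost = 675.5 × €8 = €5,404.00
Purchase cost = D·C = 54,500 × 172 = €9,374,000.00
Total = €15,732.79 + €5,404.00 + €9,374,000.00 = €9,395,136.79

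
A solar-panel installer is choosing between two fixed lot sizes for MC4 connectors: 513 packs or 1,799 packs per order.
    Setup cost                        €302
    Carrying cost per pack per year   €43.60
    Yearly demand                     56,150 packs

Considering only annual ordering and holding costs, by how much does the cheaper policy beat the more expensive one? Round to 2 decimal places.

€4,405.59

TC(Q) = (D/Q)S + (Q/2)H
TC(513) = (56,150/513)×302 + (513/2)×43.6 = €44,238.57
TC(1,799) = (56,150/1,799)×302 + (1,799/2)×43.6 = €48,644.16
Cheaper: Q = 513.  Difference = €4,405.59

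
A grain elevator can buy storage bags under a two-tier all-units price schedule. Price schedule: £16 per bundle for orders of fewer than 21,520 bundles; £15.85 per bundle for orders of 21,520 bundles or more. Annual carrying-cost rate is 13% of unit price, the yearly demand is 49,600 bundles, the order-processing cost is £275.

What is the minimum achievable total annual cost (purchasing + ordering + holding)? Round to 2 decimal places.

H₁ = 13%×£16 = £2.0800;  H₂ = 13%×£15.85 = £2.0605
EOQ₁ = √(2×49,600×275/2.0800) = 3,621.52  (< 21,520, feasible at tier 1)
EOQ₂ = √(2×49,600×275/2.0605) = 3,638.61  (< 21,520 → use Q = 21,520 at tier-2 price)
TC(tier 1 (EOQ₁), Q≈3,621.5) = £801,132.76
TC(tier 2, Q≈21,520.0) = £808,964.81
Minimum at tier 1 (EOQ₁): £801,132.76

£801,132.76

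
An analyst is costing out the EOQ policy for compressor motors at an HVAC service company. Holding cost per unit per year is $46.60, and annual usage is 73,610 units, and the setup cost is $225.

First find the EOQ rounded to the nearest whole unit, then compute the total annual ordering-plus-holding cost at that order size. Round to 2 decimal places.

Q* = √(2·D·S / H) = √(2·73,610·225 / 46.6) = √710,826.2 ≈ 843.11 → Q = 843 units
Orders/yr = 73,610/843 = 87.319; ordering cost = 87.319 × $225 = $19,646.80
Average inventory = 843/2 = 421.5; holding cost = 421.5 × $46.6 = $19,641.90
Total = $19,646.80 + $19,641.90 = $39,288.70

$39,288.70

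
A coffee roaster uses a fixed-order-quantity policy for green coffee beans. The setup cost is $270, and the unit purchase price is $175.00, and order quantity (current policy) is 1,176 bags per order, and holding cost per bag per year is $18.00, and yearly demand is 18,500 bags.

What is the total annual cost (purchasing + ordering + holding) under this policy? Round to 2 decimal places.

$3,252,331.45

Orders/yr = 18,500/1,176 = 15.731; ordering cost = 15.731 × $270 = $4,247.45
Average inventory = 1,176/2 = 588; holding cost = 588 × $18 = $10,584.00
Purchase cost = D·C = 18,500 × 175 = $3,237,500.00
Total = $4,247.45 + $10,584.00 + $3,237,500.00 = $3,252,331.45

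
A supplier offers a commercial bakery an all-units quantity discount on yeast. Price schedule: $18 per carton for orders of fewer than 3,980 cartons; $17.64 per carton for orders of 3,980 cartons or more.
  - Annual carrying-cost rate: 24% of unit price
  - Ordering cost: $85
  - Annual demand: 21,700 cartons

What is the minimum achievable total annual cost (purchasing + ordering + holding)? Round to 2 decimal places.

$391,676.31

H₁ = 24%×$18 = $4.3200;  H₂ = 24%×$17.64 = $4.2336
EOQ₁ = √(2×21,700×85/4.3200) = 924.09  (< 3,980, feasible at tier 1)
EOQ₂ = √(2×21,700×85/4.2336) = 933.47  (< 3,980 → use Q = 3,980 at tier-2 price)
TC(tier 1 (EOQ₁), Q≈924.1) = $394,592.05
TC(tier 2, Q≈3,980.0) = $391,676.31
Minimum at tier 2: $391,676.31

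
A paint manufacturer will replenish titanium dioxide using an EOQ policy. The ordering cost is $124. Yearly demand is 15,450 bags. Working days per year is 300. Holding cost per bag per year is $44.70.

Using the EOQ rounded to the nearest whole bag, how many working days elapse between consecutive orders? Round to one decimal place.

5.7 days

2DS/H = 2·15,450·124/44.7 = 85,718.12
EOQ = √85,718.12 ≈ 292.78 → Q = 293 bags
Days between orders = 300 / (D/Q) = 300 / 52.730 ≈ 5.689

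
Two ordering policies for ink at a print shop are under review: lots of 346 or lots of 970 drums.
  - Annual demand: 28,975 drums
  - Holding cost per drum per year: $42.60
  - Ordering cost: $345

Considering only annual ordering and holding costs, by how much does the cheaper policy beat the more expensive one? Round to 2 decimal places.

$5,294.52

For each Q, cost = (D/Q)·S + (Q/2)·H.
TC(346) = (28,975/346)×345 + (346/2)×42.6 = $36,261.06
TC(970) = (28,975/970)×345 + (970/2)×42.6 = $30,966.54
Lots of 970 are cheaper by $5,294.52.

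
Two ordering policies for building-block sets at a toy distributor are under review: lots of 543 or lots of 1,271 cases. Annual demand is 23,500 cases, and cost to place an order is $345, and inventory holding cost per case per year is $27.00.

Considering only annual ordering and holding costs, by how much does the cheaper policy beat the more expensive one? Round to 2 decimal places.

Annual cost at Q: ordering D·S/Q plus holding Q·H/2.
TC(543) = (23,500/543)×345 + (543/2)×27 = $22,261.44
TC(1,271) = (23,500/1,271)×345 + (1,271/2)×27 = $23,537.34
Lots of 543 are cheaper by $1,275.90.

$1,275.90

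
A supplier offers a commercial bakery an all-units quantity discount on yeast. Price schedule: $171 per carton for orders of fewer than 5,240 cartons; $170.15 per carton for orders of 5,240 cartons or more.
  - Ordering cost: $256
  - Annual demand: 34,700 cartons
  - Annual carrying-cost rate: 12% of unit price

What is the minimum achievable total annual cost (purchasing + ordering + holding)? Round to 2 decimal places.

$5,952,793.63

H₁ = 12%×$171 = $20.5200;  H₂ = 12%×$170.15 = $20.4180
EOQ₁ = √(2×34,700×256/20.5200) = 930.49  (< 5,240, feasible at tier 1)
EOQ₂ = √(2×34,700×256/20.4180) = 932.81  (< 5,240 → use Q = 5,240 at tier-2 price)
TC(tier 1 (EOQ₁), Q≈930.5) = $5,952,793.63
TC(tier 2, Q≈5,240.0) = $5,959,395.43
Minimum at tier 1 (EOQ₁): $5,952,793.63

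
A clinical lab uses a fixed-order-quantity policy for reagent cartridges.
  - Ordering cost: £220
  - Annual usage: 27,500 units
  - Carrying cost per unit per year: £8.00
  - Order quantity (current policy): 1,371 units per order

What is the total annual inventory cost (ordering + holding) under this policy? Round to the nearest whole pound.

Orders/yr = 27,500/1,371 = 20.058; ordering cost = 20.058 × £220 = £4,412.84
Average inventory = 1,371/2 = 685.5; holding cost = 685.5 × £8 = £5,484.00
Total = £4,412.84 + £5,484.00 = £9,896.84

£9,897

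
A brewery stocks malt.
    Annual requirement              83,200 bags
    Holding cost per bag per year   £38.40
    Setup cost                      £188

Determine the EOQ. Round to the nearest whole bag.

903 bags

Optimal lot size Q* = (2 × 83,200 × £188 / £38.4)^½ ≈ 902.59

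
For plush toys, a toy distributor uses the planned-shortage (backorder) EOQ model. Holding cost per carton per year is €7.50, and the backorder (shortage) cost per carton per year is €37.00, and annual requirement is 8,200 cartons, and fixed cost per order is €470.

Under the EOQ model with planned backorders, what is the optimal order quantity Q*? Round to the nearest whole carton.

Basic EOQ = √(2·8,200·470/7.5) = 1,013.772
Backorder adjustment √((H+b)/b) = √((7.5+37)/37) = 1.0967
Q* = 1,013.772 × 1.0967 ≈ 1,111.78

1,112 cartons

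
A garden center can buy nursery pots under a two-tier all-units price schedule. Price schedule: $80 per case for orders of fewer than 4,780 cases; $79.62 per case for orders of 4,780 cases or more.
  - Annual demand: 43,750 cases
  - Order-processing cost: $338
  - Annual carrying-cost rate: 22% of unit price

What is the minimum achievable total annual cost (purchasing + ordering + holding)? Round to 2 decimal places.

H₁ = 22%×$80 = $17.6000;  H₂ = 22%×$79.62 = $17.5164
EOQ₁ = √(2×43,750×338/17.6000) = 1,296.30  (< 4,780, feasible at tier 1)
EOQ₂ = √(2×43,750×338/17.5164) = 1,299.39  (< 4,780 → use Q = 4,780 at tier-2 price)
TC(tier 1 (EOQ₁), Q≈1,296.3) = $3,522,814.91
TC(tier 2, Q≈4,780.0) = $3,528,332.82
Minimum at tier 1 (EOQ₁): $3,522,814.91

$3,522,814.91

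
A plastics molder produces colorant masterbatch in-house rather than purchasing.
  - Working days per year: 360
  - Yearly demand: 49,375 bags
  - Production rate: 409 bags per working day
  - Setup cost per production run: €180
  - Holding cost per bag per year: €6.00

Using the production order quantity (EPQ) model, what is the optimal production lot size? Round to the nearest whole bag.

Daily demand d = 49,375/360 = 137.153; p = 409; 1 − d/p = 0.66466
EPQ = √(2DS / (H(1 − d/p)))
    = √(2 × 49,375 × 180 / (6 × 0.66466)) ≈ 2,111.20

2,111 bags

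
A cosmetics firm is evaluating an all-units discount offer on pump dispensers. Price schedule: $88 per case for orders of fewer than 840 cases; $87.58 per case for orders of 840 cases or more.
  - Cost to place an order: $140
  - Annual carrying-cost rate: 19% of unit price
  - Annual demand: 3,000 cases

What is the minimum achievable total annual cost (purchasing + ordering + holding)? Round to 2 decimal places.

$267,747.64

H₁ = 19%×$88 = $16.7200;  H₂ = 19%×$87.58 = $16.6402
EOQ₁ = √(2×3,000×140/16.7200) = 224.14  (< 840, feasible at tier 1)
EOQ₂ = √(2×3,000×140/16.6402) = 224.68  (< 840 → use Q = 840 at tier-2 price)
TC(tier 1 (EOQ₁), Q≈224.1) = $267,747.64
TC(tier 2, Q≈840.0) = $270,228.88
Minimum at tier 1 (EOQ₁): $267,747.64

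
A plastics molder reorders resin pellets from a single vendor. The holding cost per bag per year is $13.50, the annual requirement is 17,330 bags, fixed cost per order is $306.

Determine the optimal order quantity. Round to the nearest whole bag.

886 bags

2DS/H = 2·17,330·306/13.5 = 785,626.67
EOQ = √785,626.67 ≈ 886.36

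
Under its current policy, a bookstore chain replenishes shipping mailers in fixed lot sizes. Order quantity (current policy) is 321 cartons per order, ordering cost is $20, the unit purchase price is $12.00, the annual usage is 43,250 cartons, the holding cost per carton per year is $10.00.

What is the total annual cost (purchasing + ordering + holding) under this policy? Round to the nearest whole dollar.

Ordering: D/Q × S = 43,250/321 × $20 = $2,694.70
Holding:  Q/2 × H = 321/2 × $10 = $1,605.00
Purchase cost = D·C = 43,250 × 12 = $519,000.00
Total = $2,694.70 + $1,605.00 + $519,000.00 = $523,299.70

$523,300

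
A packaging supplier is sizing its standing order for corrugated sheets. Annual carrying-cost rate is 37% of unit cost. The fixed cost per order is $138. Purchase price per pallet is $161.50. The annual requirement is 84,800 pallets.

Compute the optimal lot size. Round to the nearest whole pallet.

626 pallets

H = i·C = 0.37 × $161.5 = $59.7550 per pallet-year
EOQ = √(2DS/H) = √(2 × 84,800 × 138 / 59.755)
    = √(391,679.36) ≈ 625.84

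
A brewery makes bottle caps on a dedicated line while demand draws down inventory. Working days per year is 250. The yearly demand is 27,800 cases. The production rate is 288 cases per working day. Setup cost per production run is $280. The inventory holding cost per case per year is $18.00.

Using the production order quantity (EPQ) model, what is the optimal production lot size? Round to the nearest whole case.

Daily demand d = 27,800/250 = 111.200; p = 288; 1 − d/p = 0.61389
EPQ = √(2DS / (H(1 − d/p)))
    = √(2 × 27,800 × 280 / (18 × 0.61389)) ≈ 1,186.96

1,187 cases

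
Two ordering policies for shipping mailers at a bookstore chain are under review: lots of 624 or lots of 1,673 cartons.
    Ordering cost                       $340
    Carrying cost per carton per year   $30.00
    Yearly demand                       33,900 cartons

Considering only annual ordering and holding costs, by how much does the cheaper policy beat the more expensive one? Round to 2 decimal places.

TC(Q) = (D/Q)S + (Q/2)H
TC(624) = (33,900/624)×340 + (624/2)×30 = $27,831.15
TC(1,673) = (33,900/1,673)×340 + (1,673/2)×30 = $31,984.42
Lots of 624 are cheaper by $4,153.27.

$4,153.27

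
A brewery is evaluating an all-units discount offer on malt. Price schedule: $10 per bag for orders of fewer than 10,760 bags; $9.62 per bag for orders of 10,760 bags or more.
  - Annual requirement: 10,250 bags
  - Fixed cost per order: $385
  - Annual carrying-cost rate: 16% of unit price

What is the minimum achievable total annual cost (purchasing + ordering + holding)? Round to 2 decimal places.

$106,053.59

H₁ = 16%×$10 = $1.6000;  H₂ = 16%×$9.62 = $1.5392
EOQ₁ = √(2×10,250×385/1.6000) = 2,220.99  (< 10,760, feasible at tier 1)
EOQ₂ = √(2×10,250×385/1.5392) = 2,264.43  (< 10,760 → use Q = 10,760 at tier-2 price)
TC(tier 1 (EOQ₁), Q≈2,221.0) = $106,053.59
TC(tier 2, Q≈10,760.0) = $107,252.65
Minimum at tier 1 (EOQ₁): $106,053.59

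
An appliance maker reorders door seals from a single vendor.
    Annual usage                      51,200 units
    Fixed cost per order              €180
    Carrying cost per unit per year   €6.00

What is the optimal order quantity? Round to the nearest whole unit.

Optimal lot size Q* = (2 × 51,200 × €180 / €6)^½ ≈ 1,752.71

1,753 units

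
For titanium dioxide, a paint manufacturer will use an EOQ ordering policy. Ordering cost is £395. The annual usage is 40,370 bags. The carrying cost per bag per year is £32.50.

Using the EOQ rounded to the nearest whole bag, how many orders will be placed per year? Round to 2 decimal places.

40.74 orders per year

EOQ = √(2DS/H) = √(2 × 40,370 × 395 / 32.5)
    = √(981,301.54) ≈ 990.61 → Q = 991
N = D/Q = 40,370/991 ≈ 40.737 orders/yr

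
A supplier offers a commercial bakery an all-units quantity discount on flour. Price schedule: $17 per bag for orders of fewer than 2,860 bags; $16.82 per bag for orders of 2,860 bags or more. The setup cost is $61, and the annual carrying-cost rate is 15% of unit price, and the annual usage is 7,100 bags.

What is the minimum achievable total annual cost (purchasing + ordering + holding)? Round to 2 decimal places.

$122,186.21

H₁ = 15%×$17 = $2.5500;  H₂ = 15%×$16.82 = $2.5230
EOQ₁ = √(2×7,100×61/2.5500) = 582.83  (< 2,860, feasible at tier 1)
EOQ₂ = √(2×7,100×61/2.5230) = 585.94  (< 2,860 → use Q = 2,860 at tier-2 price)
TC(tier 1 (EOQ₁), Q≈582.8) = $122,186.21
TC(tier 2, Q≈2,860.0) = $123,181.32
Minimum at tier 1 (EOQ₁): $122,186.21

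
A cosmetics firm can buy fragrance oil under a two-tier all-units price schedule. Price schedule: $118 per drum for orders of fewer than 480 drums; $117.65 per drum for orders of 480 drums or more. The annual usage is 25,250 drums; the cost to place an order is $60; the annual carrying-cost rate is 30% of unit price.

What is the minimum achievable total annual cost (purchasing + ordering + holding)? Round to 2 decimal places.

$2,982,289.55

H₁ = 30%×$118 = $35.4000;  H₂ = 30%×$117.65 = $35.2950
EOQ₁ = √(2×25,250×60/35.4000) = 292.56  (< 480, feasible at tier 1)
EOQ₂ = √(2×25,250×60/35.2950) = 293.00  (< 480 → use Q = 480 at tier-2 price)
TC(tier 1 (EOQ₁), Q≈292.6) = $2,989,856.74
TC(tier 2, Q≈480.0) = $2,982,289.55
Minimum at tier 2: $2,982,289.55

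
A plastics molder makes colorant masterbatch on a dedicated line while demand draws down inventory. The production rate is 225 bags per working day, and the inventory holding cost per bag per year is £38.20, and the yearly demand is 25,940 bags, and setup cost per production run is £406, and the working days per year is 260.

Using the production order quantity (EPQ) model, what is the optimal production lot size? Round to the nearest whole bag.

995 bags

d = 25,940/260 = 99.7692 bags/day;  effective holding cost H(1 − d/p) = 38.2·(1 − 99.7692/225) = 21.26140
Q* = √(2DS / H_eff) = √(2·25,940·406 / 21.26140) ≈ 995.33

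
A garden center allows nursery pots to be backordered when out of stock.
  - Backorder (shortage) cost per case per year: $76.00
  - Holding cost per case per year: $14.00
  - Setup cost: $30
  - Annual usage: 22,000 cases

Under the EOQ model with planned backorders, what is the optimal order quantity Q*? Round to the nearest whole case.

334 cases

Basic EOQ = √(2·22,000·30/14) = 307.060
Backorder adjustment √((H+b)/b) = √((14+76)/76) = 1.0882
Q* = 307.060 × 1.0882 ≈ 334.15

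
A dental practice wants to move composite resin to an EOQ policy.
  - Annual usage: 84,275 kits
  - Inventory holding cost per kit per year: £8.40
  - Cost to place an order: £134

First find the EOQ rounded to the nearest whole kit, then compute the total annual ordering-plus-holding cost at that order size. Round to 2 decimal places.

£13,773.88

Optimal lot size Q* = (2 × 84,275 × £134 / £8.4)^½ ≈ 1,639.75 → Q = 1,640 kits
Orders/yr = 84,275/1,640 = 51.387; ordering cost = 51.387 × £134 = £6,885.88
Average inventory = 1,640/2 = 820; holding cost = 820 × £8.4 = £6,888.00
Total = £6,885.88 + £6,888.00 = £13,773.88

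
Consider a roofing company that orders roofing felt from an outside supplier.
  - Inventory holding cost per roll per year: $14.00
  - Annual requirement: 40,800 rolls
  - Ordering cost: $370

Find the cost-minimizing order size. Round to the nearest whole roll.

EOQ = √(2DS/H) = √(2 × 40,800 × 370 / 14)
    = √(2,156,571.43) ≈ 1,468.53

1,469 rolls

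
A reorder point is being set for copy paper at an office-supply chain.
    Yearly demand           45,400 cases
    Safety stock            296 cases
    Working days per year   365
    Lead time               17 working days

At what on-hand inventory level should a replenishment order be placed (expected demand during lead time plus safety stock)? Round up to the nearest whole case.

Daily demand d = 45,400 / 365 = 124.384 cases/day
Demand during lead time = 124.384 × 17 = 2,114.52
Reorder point = 2,114.52 + 296 = 2,410.52 → round up

2,411 cases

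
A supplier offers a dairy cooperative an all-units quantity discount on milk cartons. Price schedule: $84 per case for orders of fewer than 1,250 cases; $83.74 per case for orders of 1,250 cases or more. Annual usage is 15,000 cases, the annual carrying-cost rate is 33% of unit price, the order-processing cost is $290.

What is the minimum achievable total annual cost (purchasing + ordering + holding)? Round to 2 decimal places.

$1,275,529.46

H₁ = 33%×$84 = $27.7200;  H₂ = 33%×$83.74 = $27.6342
EOQ₁ = √(2×15,000×290/27.7200) = 560.23  (< 1,250, feasible at tier 1)
EOQ₂ = √(2×15,000×290/27.6342) = 561.09  (< 1,250 → use Q = 1,250 at tier-2 price)
TC(tier 1 (EOQ₁), Q≈560.2) = $1,275,529.46
TC(tier 2, Q≈1,250.0) = $1,276,851.38
Minimum at tier 1 (EOQ₁): $1,275,529.46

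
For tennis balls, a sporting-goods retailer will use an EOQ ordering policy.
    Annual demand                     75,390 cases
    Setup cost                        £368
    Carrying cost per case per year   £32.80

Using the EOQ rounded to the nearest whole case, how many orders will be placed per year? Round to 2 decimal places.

Q* = √(2·D·S / H) = √(2·75,390·368 / 32.8) = √1,691,678.0 ≈ 1,300.65 → Q = 1,301
N = D/Q = 75,390/1,301 ≈ 57.948 orders/yr

57.95 orders per year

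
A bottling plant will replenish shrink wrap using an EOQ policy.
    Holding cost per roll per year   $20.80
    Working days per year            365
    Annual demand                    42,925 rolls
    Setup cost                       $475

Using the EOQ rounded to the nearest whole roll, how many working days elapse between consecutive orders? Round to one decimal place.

11.9 days

Optimal lot size Q* = (2 × 42,925 × $475 / $20.8)^½ ≈ 1,400.18 → Q = 1,400 rolls
Days between orders = 365 / (D/Q) = 365 / 30.661 ≈ 11.904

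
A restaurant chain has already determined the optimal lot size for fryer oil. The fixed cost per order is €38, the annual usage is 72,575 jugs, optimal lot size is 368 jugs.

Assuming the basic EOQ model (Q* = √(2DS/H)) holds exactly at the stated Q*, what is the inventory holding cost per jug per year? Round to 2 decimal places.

From Q* = √(2DS/H) ⇒ Q*² = 2DS/H.
H = 2DS / Q² = 2 × 72,575 × 38 / 368² = 40.7291

€40.73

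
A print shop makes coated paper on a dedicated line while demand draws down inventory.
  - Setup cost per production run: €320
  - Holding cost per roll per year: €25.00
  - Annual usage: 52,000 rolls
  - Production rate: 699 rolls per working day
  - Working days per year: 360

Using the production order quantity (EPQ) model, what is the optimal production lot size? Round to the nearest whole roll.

d = 52,000/360 = 144.4444 rolls/day;  effective holding cost H(1 − d/p) = 25·(1 − 144.4444/699) = 19.83389
Q* = √(2DS / H_eff) = √(2·52,000·320 / 19.83389) ≈ 1,295.35

1,295 rolls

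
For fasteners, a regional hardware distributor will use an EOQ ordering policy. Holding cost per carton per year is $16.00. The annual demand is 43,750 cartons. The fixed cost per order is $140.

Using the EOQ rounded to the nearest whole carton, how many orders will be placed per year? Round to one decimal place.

50.0 orders per year

2DS/H = 2·43,750·140/16 = 765,625.00
EOQ = √765,625.00 ≈ 875.00 → Q = 875
Orders per year = D/Q = 43,750 / 875 = 50.000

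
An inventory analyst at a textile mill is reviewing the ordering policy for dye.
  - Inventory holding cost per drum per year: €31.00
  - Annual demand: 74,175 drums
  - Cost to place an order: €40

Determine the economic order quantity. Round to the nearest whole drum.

2DS/H = 2·74,175·40/31 = 191,419.35
EOQ = √191,419.35 ≈ 437.51

438 drums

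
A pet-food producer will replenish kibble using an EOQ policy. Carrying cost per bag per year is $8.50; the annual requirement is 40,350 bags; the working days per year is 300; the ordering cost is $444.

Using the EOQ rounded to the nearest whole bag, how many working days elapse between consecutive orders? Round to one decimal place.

EOQ = √(2DS/H) = √(2 × 40,350 × 444 / 8.5)
    = √(4,215,388.24) ≈ 2,053.14 → Q = 2,053 bags
Cycle time = (working days × Q)/D = (300 × 2,053) / 40,350 = 15.264 days

15.3 days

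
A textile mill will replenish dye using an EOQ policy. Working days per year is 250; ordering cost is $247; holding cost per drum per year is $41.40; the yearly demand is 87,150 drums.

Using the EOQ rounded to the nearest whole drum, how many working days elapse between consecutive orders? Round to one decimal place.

EOQ = √(2DS/H) = √(2 × 87,150 × 247 / 41.4)
    = √(1,039,905.80) ≈ 1,019.76 → Q = 1,020 drums
Cycle time = (working days × Q)/D = (250 × 1,020) / 87,150 = 2.926 days

2.9 days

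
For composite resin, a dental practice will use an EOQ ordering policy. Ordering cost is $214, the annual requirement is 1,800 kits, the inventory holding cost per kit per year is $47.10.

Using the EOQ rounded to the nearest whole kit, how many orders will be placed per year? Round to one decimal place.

14.1 orders per year

2DS/H = 2·1,800·214/47.1 = 16,356.69
EOQ = √16,356.69 ≈ 127.89 → Q = 128
N = D/Q = 1,800/128 ≈ 14.062 orders/yr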